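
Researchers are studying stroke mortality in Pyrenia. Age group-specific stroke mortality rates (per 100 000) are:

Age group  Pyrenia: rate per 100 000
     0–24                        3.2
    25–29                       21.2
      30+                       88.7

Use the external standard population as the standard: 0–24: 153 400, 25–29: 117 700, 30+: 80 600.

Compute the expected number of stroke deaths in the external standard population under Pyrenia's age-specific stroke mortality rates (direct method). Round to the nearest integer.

101

Expected stroke deaths = Σ (standard pop × age-specific rate ÷ 100 000)
= 153 400×3.2/100 000 + 117 700×21.2/100 000 + 80 600×88.7/100 000
= 4.91 + 24.95 + 71.49 = 101.35.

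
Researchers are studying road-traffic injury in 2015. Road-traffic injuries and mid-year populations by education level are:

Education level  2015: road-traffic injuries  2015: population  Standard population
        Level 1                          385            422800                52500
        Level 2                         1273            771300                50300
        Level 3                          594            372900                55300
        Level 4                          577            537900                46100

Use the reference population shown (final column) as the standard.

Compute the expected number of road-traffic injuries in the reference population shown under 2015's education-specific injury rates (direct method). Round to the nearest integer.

268

Education-specific rates per 100000 for 2015: 91.06, 165.05, 159.29, 107.27.
Expected road-traffic injuries = Σ (standard pop × education-specific rate ÷ 100000)
= 52500×91.06/100000 + 50300×165.05/100000 + 55300×159.29/100000 + 46100×107.27/100000
= 47.81 + 83.02 + 88.09 + 49.45 = 268.36.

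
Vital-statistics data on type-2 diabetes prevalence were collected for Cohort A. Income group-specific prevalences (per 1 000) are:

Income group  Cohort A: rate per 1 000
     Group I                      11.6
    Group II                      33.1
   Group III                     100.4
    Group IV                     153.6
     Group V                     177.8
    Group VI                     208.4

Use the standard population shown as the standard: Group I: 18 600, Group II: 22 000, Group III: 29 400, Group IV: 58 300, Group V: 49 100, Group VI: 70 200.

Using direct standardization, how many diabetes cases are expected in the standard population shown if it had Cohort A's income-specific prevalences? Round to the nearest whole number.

Expected diabetes cases = Σ (standard pop × income-specific rate ÷ 1 000)
= 18 600×11.6/1 000 + 22 000×33.1/1 000 + 29 400×100.4/1 000 + 58 300×153.6/1 000 + 49 100×177.8/1 000 + 70 200×208.4/1 000
= 215.76 + 728.20 + 2951.76 + 8954.88 + 8729.98 + 14629.68 = 36210.26.

36210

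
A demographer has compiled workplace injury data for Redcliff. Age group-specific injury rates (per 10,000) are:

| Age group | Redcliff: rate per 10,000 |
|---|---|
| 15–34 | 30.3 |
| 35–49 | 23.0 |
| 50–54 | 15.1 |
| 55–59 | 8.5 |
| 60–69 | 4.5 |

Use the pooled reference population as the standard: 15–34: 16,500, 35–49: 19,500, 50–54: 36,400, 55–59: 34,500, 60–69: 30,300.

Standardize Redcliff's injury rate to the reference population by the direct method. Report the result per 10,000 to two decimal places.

Standard total = 137,200; weights = 0.1203, 0.1421, 0.2653, 0.2515, 0.2208.
Standardized rate: 0.1203×30.3 + 0.1421×23.0 + 0.2653×15.1 + 0.2515×8.5 + 0.2208×4.5 = 14.0502 per 10,000.

14.05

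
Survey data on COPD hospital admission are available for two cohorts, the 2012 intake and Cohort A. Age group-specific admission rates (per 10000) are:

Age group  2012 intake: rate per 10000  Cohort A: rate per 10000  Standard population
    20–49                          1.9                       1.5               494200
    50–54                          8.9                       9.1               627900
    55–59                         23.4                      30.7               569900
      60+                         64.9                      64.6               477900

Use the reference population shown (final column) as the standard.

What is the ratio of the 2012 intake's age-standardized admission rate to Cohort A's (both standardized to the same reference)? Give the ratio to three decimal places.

0.928

Standard total = 2169900; weights = 0.2278, 0.2894, 0.2626, 0.2202.
The 2012 intake: 0.2278×1.9 + 0.2894×8.9 + 0.2626×23.4 + 0.2202×64.9 = 23.4475 per 10000.
Cohort A: 0.2278×1.5 + 0.2894×9.1 + 0.2626×30.7 + 0.2202×64.6 = 25.2654 per 10000.
Ratio = 23.4475 ÷ 25.2654 = 0.92805.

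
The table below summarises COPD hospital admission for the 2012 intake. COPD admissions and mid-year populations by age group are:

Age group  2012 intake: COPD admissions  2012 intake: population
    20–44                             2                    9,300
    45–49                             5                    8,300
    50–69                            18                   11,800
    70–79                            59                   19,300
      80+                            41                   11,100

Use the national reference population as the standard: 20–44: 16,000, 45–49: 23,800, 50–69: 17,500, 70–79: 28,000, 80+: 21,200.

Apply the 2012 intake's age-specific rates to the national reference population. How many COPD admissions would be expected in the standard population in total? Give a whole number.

Age-specific rates per 10,000 for the 2012 intake: 2.15, 6.02, 15.25, 30.57, 36.94.
Expected COPD admissions = Σ (standard pop × age-specific rate ÷ 10,000)
= 16,000×2.15/10,000 + 23,800×6.02/10,000 + 17,500×15.25/10,000 + 28,000×30.57/10,000 + 21,200×36.94/10,000
= 3.44 + 14.34 + 26.69 + 85.60 + 78.31 = 208.38.

208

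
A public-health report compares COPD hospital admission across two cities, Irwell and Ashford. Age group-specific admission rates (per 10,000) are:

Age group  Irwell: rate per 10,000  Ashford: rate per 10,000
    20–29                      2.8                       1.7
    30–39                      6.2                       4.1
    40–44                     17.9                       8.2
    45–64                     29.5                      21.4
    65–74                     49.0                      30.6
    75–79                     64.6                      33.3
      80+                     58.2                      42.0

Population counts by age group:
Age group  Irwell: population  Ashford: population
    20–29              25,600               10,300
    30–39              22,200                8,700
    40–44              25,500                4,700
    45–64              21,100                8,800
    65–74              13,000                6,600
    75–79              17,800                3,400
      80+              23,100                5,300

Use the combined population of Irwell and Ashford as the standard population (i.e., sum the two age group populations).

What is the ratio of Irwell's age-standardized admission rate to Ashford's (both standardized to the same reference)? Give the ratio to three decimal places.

1.594

Combined standard total = 196,100; weights = 0.1831, 0.1576, 0.1540, 0.1525, 0.0999, 0.1081, 0.1448.
Irwell: 0.1831×2.8 + 0.1576×6.2 + 0.1540×17.9 + 0.1525×29.5 + 0.0999×49.0 + 0.1081×64.6 + 0.1448×58.2 = 29.0542 per 10,000.
Ashford: 0.1831×1.7 + 0.1576×4.1 + 0.1540×8.2 + 0.1525×21.4 + 0.0999×30.6 + 0.1081×33.3 + 0.1448×42.0 = 18.2241 per 10,000.
Ratio = 29.0542 ÷ 18.2241 = 1.59428.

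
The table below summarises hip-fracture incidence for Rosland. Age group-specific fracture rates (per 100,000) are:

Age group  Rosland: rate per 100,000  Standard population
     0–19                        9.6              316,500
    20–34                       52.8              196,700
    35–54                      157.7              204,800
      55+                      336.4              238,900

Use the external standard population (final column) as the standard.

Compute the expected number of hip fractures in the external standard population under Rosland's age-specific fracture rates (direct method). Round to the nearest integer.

1261

Expected hip fractures = Σ (standard pop × age-specific rate ÷ 100,000)
= 316,500×9.6/100,000 + 196,700×52.8/100,000 + 204,800×157.7/100,000 + 238,900×336.4/100,000
= 30.38 + 103.86 + 322.97 + 803.66 = 1260.87.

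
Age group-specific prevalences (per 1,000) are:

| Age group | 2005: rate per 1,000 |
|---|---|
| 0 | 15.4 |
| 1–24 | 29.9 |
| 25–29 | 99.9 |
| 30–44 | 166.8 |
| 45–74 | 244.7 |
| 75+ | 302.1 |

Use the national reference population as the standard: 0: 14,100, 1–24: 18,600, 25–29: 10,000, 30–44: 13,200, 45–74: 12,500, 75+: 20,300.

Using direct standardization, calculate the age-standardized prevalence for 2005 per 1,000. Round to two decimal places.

Standard total = 88,700; weights = 0.1590, 0.2097, 0.1127, 0.1488, 0.1409, 0.2289.
Standardized rate: 0.1590×15.4 + 0.2097×29.9 + 0.1127×99.9 + 0.1488×166.8 + 0.1409×244.7 + 0.2289×302.1 = 148.4264 per 1,000.

148.43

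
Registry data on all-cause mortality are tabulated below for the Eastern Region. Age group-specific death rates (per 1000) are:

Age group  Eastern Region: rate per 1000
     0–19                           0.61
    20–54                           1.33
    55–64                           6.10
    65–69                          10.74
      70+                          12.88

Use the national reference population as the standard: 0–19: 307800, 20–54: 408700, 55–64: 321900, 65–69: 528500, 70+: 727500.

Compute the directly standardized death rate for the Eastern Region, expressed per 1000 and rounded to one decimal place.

7.7

Standard total = 2294400; weights = 0.1342, 0.1781, 0.1403, 0.2303, 0.3171.
Standardized rate: 0.1342×0.61 + 0.1781×1.33 + 0.1403×6.10 + 0.2303×10.74 + 0.3171×12.88 = 7.7324 per 1000.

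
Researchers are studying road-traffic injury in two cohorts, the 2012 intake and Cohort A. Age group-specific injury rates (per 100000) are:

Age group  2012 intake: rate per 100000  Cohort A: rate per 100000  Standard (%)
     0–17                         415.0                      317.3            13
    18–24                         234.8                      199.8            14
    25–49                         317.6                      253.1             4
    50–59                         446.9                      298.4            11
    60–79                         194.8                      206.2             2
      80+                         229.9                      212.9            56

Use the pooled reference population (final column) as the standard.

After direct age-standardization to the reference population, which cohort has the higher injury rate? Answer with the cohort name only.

Standard weights: 0.13, 0.14, 0.04, 0.11, 0.02, 0.56.
The 2012 intake: 0.1300×415.0 + 0.1400×234.8 + 0.0400×317.6 + 0.1100×446.9 + 0.0200×194.8 + 0.5600×229.9 = 281.3250 per 100000.
Cohort A: 0.1300×317.3 + 0.1400×199.8 + 0.0400×253.1 + 0.1100×298.4 + 0.0200×206.2 + 0.5600×212.9 = 235.5170 per 100000.

2012 intake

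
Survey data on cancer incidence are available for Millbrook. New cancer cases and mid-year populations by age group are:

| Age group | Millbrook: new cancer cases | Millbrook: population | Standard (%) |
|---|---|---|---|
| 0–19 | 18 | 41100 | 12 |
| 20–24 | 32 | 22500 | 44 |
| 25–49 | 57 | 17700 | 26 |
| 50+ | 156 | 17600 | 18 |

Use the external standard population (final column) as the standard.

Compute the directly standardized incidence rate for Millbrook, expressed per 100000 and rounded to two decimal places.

311.11

Age-specific rates per 100000 for Millbrook: 43.80, 142.22, 322.03, 886.36.
Standard weights: 0.12, 0.44, 0.26, 0.18.
Standardized rate: 0.1200×43.80 + 0.4400×142.22 + 0.2600×322.03 + 0.1800×886.36 = 311.1075 per 100000.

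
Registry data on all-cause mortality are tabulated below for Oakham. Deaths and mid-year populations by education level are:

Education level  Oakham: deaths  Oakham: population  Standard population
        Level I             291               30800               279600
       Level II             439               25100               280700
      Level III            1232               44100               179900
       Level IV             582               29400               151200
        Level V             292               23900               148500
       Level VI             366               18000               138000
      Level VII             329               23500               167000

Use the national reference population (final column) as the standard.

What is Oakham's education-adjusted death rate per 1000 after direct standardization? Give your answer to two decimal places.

16.75

Education-specific rates per 1000 for Oakham: 9.448, 17.490, 27.937, 19.796, 12.218, 20.333, 14.000.
Standard total = 1344900; weights = 0.2079, 0.2087, 0.1338, 0.1124, 0.1104, 0.1026, 0.1242.
Standardized rate: 0.2079×9.448 + 0.2087×17.490 + 0.1338×27.937 + 0.1124×19.796 + 0.1104×12.218 + 0.1026×20.333 + 0.1242×14.000 = 16.7510 per 1000.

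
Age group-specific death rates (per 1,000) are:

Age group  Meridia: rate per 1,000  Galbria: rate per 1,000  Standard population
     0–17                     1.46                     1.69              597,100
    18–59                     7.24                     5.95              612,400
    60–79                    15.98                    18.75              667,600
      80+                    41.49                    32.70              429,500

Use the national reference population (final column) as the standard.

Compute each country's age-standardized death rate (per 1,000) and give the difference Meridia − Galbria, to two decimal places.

1.12

Standard total = 2,306,600; weights = 0.2589, 0.2655, 0.2894, 0.1862.
Meridia: 0.2589×1.46 + 0.2655×7.24 + 0.2894×15.98 + 0.1862×41.49 = 14.6509 per 1,000.
Galbria: 0.2589×1.69 + 0.2655×5.95 + 0.2894×18.75 + 0.1862×32.70 = 13.5329 per 1,000.
Difference = 14.6509 − 13.5329 = 1.1180.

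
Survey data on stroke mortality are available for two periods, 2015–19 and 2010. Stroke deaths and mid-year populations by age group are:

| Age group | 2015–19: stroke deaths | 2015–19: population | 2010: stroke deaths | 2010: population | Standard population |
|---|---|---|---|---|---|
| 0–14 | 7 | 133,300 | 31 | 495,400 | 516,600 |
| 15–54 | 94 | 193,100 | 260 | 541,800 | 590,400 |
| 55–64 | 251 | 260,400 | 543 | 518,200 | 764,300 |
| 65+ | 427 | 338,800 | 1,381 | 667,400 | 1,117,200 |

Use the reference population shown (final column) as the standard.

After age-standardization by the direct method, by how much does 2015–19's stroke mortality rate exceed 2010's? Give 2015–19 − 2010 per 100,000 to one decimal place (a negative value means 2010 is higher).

Age-specific rates per 100,000 for 2015–19: 5.25, 48.68, 96.39, 126.03.
For 2010: 6.26, 47.99, 104.79, 206.92.
Standard total = 2,988,500; weights = 0.1729, 0.1976, 0.2557, 0.3738.
2015–19: 0.1729×5.25 + 0.1976×48.68 + 0.2557×96.39 + 0.3738×126.03 = 82.2916 per 100,000.
2010: 0.1729×6.26 + 0.1976×47.99 + 0.2557×104.79 + 0.3738×206.92 = 114.7152 per 100,000.
Difference = 82.2916 − 114.7152 = -32.4236.

-32.4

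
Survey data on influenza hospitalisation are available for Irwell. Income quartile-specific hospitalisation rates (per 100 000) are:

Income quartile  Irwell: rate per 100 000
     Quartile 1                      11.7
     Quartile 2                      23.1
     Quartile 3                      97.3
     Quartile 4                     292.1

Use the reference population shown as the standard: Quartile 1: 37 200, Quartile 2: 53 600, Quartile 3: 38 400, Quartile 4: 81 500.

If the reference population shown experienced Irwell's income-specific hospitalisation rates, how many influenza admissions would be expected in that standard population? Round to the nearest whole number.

292

Expected influenza admissions = Σ (standard pop × income-specific rate ÷ 100 000)
= 37 200×11.7/100 000 + 53 600×23.1/100 000 + 38 400×97.3/100 000 + 81 500×292.1/100 000
= 4.35 + 12.38 + 37.36 + 238.06 = 292.16.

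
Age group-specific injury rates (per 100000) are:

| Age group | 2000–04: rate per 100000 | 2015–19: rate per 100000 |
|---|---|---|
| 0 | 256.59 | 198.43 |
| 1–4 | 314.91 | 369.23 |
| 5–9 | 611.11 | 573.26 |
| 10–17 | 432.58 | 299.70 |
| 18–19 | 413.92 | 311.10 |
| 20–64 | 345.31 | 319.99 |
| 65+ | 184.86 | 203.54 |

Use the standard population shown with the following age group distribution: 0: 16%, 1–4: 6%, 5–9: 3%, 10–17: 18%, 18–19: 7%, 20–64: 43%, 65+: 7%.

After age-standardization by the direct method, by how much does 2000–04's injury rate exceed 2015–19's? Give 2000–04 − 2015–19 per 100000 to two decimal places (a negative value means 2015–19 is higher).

47.88

Standard weights: 0.16, 0.06, 0.03, 0.18, 0.07, 0.43, 0.07.
2000–04: 0.1600×256.59 + 0.0600×314.91 + 0.0300×611.11 + 0.1800×432.58 + 0.0700×413.92 + 0.4300×345.31 + 0.0700×184.86 = 346.5446 per 100000.
2015–19: 0.1600×198.43 + 0.0600×369.23 + 0.0300×573.26 + 0.1800×299.70 + 0.0700×311.10 + 0.4300×319.99 + 0.0700×203.54 = 298.6669 per 100000.
Difference = 346.5446 − 298.6669 = 47.8777.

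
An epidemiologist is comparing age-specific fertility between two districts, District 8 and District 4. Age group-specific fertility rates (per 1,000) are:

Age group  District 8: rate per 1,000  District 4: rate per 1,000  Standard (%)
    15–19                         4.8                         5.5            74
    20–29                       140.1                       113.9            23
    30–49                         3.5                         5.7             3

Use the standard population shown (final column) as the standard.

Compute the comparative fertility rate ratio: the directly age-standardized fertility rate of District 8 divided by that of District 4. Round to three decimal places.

Standard weights: 0.74, 0.23, 0.03.
District 8: 0.7400×4.8 + 0.2300×140.1 + 0.0300×3.5 = 35.8800 per 1,000.
District 4: 0.7400×5.5 + 0.2300×113.9 + 0.0300×5.7 = 30.4380 per 1,000.
Ratio = 35.8800 ÷ 30.4380 = 1.17879.

1.179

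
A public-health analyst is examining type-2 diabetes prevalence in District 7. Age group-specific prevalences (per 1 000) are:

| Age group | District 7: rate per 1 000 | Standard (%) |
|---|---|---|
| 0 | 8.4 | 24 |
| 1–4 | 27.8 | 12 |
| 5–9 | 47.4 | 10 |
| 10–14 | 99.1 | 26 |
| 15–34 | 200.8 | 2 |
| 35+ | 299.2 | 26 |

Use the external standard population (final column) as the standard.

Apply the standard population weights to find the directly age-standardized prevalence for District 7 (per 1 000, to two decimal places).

117.67

Standard weights: 0.24, 0.12, 0.10, 0.26, 0.02, 0.26.
Standardized rate: 0.2400×8.4 + 0.1200×27.8 + 0.1000×47.4 + 0.2600×99.1 + 0.0200×200.8 + 0.2600×299.2 = 117.6660 per 1 000.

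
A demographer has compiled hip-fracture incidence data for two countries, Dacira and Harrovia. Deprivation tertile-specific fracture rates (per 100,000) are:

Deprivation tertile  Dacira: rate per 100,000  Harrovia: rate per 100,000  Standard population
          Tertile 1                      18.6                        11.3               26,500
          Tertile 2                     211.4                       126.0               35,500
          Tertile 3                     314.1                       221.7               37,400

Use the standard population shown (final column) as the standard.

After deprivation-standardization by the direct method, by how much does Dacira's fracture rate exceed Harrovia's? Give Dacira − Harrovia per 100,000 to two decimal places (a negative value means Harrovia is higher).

67.21

Standard total = 99,400; weights = 0.2666, 0.3571, 0.3763.
Dacira: 0.2666×18.6 + 0.3571×211.4 + 0.3763×314.1 = 198.6412 per 100,000.
Harrovia: 0.2666×11.3 + 0.3571×126.0 + 0.3763×221.7 = 131.4289 per 100,000.
Difference = 198.6412 − 131.4289 = 67.2124.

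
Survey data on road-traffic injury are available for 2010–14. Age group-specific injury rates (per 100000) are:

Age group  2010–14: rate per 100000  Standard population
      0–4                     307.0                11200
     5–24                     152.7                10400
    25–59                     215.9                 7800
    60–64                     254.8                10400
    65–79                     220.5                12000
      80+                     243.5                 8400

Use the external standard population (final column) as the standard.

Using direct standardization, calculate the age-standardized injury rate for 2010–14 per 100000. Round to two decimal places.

233.42

Standard total = 60200; weights = 0.1860, 0.1728, 0.1296, 0.1728, 0.1993, 0.1395.
Standardized rate: 0.1860×307.0 + 0.1728×152.7 + 0.1296×215.9 + 0.1728×254.8 + 0.1993×220.5 + 0.1395×243.5 = 233.4189 per 100000.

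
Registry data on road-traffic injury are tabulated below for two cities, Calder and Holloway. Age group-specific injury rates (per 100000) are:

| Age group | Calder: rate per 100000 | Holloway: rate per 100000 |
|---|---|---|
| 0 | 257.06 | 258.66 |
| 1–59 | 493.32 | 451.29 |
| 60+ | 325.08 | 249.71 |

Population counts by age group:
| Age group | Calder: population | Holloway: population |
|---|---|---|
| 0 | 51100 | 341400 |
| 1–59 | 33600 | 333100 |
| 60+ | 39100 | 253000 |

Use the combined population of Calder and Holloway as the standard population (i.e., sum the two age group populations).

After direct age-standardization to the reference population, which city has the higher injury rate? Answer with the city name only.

Calder

Combined standard total = 1051300; weights = 0.3733, 0.3488, 0.2778.
Calder: 0.3733×257.06 + 0.3488×493.32 + 0.2778×325.08 = 358.3681 per 100000.
Holloway: 0.3733×258.66 + 0.3488×451.29 + 0.2778×249.71 = 323.3638 per 100000.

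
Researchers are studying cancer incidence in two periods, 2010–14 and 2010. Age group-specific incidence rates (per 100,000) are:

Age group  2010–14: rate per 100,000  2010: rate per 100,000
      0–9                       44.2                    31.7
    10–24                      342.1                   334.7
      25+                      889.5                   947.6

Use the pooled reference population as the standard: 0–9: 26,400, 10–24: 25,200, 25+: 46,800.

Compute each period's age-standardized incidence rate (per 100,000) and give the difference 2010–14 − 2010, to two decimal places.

Standard total = 98,400; weights = 0.2683, 0.2561, 0.4756.
2010–14: 0.2683×44.2 + 0.2561×342.1 + 0.4756×889.5 = 522.5244 per 100,000.
2010: 0.2683×31.7 + 0.2561×334.7 + 0.4756×947.6 = 544.9085 per 100,000.
Difference = 522.5244 − 544.9085 = -22.3841.

-22.38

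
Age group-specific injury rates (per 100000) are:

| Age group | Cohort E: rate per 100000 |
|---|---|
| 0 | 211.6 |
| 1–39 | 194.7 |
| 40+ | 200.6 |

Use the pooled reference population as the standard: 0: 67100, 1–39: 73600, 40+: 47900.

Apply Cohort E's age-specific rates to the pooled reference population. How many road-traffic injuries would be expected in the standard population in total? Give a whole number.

Expected road-traffic injuries = Σ (standard pop × age-specific rate ÷ 100000)
= 67100×211.6/100000 + 73600×194.7/100000 + 47900×200.6/100000
= 141.98 + 143.30 + 96.09 = 381.37.

381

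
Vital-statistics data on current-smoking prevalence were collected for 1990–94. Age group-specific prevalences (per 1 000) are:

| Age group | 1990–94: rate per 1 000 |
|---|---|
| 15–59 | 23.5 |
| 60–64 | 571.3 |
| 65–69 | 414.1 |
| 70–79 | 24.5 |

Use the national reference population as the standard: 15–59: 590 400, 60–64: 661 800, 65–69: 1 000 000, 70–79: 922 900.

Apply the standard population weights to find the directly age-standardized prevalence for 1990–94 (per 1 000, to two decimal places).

260.99

Standard total = 3 175 100; weights = 0.1859, 0.2084, 0.3150, 0.2907.
Standardized rate: 0.1859×23.5 + 0.2084×571.3 + 0.3150×414.1 + 0.2907×24.5 = 260.9908 per 1 000.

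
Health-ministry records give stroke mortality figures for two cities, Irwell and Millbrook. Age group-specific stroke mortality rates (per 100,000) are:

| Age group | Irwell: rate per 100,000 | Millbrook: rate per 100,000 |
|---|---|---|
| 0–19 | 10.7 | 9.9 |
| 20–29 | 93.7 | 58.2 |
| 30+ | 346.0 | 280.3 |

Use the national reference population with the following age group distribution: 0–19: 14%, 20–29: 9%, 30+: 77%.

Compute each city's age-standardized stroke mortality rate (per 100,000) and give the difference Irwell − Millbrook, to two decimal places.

Standard weights: 0.14, 0.09, 0.77.
Irwell: 0.1400×10.7 + 0.0900×93.7 + 0.7700×346.0 = 276.3510 per 100,000.
Millbrook: 0.1400×9.9 + 0.0900×58.2 + 0.7700×280.3 = 222.4550 per 100,000.
Difference = 276.3510 − 222.4550 = 53.8960.

53.90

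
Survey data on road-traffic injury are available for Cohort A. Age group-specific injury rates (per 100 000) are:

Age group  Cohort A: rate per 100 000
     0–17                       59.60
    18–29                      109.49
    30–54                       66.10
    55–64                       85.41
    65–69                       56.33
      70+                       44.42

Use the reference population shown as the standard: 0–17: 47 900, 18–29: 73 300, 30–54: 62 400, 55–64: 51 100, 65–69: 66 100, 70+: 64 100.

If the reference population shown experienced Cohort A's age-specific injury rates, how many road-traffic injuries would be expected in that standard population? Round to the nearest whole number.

Expected road-traffic injuries = Σ (standard pop × age-specific rate ÷ 100 000)
= 47 900×59.60/100 000 + 73 300×109.49/100 000 + 62 400×66.10/100 000 + 51 100×85.41/100 000 + 66 100×56.33/100 000 + 64 100×44.42/100 000
= 28.55 + 80.26 + 41.25 + 43.64 + 37.23 + 28.47 = 259.40.

259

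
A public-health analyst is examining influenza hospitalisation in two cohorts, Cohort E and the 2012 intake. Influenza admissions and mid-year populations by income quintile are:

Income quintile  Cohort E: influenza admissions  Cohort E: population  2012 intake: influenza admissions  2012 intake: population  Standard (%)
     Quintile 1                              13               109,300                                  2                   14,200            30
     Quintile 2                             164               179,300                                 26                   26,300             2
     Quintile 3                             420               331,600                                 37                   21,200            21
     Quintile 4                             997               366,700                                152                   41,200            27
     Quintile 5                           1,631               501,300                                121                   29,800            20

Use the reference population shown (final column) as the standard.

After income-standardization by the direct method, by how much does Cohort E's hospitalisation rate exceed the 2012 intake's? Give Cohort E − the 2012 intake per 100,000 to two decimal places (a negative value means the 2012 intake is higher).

-53.20

Income-specific rates per 100,000 for Cohort E: 11.89, 91.47, 126.66, 271.88, 325.35.
For the 2012 intake: 14.08, 98.86, 174.53, 368.93, 406.04.
Standard weights: 0.30, 0.02, 0.21, 0.27, 0.20.
Cohort E: 0.3000×11.89 + 0.0200×91.47 + 0.2100×126.66 + 0.2700×271.88 + 0.2000×325.35 = 170.4754 per 100,000.
The 2012 intake: 0.3000×14.08 + 0.0200×98.86 + 0.2100×174.53 + 0.2700×368.93 + 0.2000×406.04 = 223.6732 per 100,000.
Difference = 170.4754 − 223.6732 = -53.1978.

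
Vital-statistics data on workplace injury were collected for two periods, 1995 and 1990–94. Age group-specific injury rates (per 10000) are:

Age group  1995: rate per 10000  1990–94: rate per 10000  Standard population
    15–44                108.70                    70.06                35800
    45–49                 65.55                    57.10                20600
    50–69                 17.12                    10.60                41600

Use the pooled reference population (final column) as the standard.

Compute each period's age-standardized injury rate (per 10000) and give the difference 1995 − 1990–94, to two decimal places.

Standard total = 98000; weights = 0.3653, 0.2102, 0.4245.
1995: 0.3653×108.70 + 0.2102×65.55 + 0.4245×17.12 = 60.7549 per 10000.
1990–94: 0.3653×70.06 + 0.2102×57.10 + 0.4245×10.60 = 42.0956 per 10000.
Difference = 60.7549 − 42.0956 = 18.6593.

18.66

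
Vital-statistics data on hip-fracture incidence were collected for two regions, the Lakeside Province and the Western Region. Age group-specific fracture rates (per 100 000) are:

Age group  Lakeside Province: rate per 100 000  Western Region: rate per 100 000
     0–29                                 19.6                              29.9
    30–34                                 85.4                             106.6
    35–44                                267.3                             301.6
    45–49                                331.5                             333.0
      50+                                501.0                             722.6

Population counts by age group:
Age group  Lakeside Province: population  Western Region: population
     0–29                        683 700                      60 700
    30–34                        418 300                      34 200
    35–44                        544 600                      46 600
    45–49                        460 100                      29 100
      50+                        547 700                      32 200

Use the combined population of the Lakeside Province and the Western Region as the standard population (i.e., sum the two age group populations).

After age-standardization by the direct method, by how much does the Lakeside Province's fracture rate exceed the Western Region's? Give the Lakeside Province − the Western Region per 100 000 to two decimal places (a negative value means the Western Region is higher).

Combined standard total = 2 857 200; weights = 0.2605, 0.1584, 0.2069, 0.1712, 0.2030.
The Lakeside Province: 0.2605×19.6 + 0.1584×85.4 + 0.2069×267.3 + 0.1712×331.5 + 0.2030×501.0 = 232.3818 per 100 000.
The Western Region: 0.2605×29.9 + 0.1584×106.6 + 0.2069×301.6 + 0.1712×333.0 + 0.2030×722.6 = 290.7529 per 100 000.
Difference = 232.3818 − 290.7529 = -58.3712.

-58.37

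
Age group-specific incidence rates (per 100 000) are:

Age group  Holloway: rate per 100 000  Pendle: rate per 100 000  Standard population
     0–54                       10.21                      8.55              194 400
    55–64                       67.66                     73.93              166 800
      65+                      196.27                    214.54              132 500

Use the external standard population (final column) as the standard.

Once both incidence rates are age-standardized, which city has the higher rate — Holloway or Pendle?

Pendle

Standard total = 493 700; weights = 0.3938, 0.3379, 0.2684.
Holloway: 0.3938×10.21 + 0.3379×67.66 + 0.2684×196.27 = 79.5550 per 100 000.
Pendle: 0.3938×8.55 + 0.3379×73.93 + 0.2684×214.54 = 85.9230 per 100 000.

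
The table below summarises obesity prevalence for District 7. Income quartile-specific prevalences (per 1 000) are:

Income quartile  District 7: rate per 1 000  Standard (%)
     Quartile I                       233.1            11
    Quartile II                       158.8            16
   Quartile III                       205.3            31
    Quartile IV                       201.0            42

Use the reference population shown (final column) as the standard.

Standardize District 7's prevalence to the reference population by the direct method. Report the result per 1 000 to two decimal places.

199.11

Standard weights: 0.11, 0.16, 0.31, 0.42.
Standardized rate: 0.1100×233.1 + 0.1600×158.8 + 0.3100×205.3 + 0.4200×201.0 = 199.1120 per 1 000.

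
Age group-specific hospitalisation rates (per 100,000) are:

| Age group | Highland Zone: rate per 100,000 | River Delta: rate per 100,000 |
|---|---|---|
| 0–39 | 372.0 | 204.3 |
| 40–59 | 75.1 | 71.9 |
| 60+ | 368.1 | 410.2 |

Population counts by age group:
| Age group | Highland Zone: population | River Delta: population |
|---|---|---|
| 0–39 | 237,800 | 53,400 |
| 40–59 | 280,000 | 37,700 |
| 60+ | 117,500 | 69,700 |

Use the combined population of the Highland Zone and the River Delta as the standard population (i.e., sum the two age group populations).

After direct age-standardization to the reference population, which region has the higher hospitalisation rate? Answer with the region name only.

Highland Zone

Combined standard total = 796,100; weights = 0.3658, 0.3991, 0.2351.
The Highland Zone: 0.3658×372.0 + 0.3991×75.1 + 0.2351×368.1 = 252.5989 per 100,000.
The River Delta: 0.3658×204.3 + 0.3991×71.9 + 0.2351×410.2 = 199.8797 per 100,000.
The crude rates (240.42 vs 262.51) would put the River Delta higher, but that reflects its age composition; once standardized to a common age structure, the Highland Zone has the higher underlying rate.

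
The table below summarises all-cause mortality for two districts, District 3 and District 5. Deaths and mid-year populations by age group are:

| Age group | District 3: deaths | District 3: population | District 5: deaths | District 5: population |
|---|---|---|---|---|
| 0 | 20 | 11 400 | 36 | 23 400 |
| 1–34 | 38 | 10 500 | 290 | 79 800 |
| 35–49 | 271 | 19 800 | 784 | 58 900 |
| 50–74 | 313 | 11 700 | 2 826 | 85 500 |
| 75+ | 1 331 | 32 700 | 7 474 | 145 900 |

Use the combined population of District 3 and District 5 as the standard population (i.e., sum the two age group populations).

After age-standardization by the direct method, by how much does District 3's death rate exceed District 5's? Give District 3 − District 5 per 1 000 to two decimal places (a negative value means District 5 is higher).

-5.12

Age-specific rates per 1 000 for District 3: 1.754, 3.619, 13.687, 26.752, 40.703.
For District 5: 1.538, 3.634, 13.311, 33.053, 51.227.
Combined standard total = 479 600; weights = 0.0726, 0.1883, 0.1641, 0.2027, 0.3724.
District 3: 0.0726×1.754 + 0.1883×3.619 + 0.1641×13.687 + 0.2027×26.752 + 0.3724×40.703 = 23.6341 per 1 000.
District 5: 0.0726×1.538 + 0.1883×3.634 + 0.1641×13.311 + 0.2027×33.053 + 0.3724×51.227 = 28.7554 per 1 000.
Difference = 23.6341 − 28.7554 = -5.1212.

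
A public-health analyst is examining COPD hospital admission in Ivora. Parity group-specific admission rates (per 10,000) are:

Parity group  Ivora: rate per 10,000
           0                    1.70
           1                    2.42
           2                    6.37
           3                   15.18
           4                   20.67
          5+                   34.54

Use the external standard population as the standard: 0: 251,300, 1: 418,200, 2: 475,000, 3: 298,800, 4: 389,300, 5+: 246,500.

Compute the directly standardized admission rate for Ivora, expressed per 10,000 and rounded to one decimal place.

12.3

Standard total = 2,079,100; weights = 0.1209, 0.2011, 0.2285, 0.1437, 0.1872, 0.1186.
Standardized rate: 0.1209×1.70 + 0.2011×2.42 + 0.2285×6.37 + 0.1437×15.18 + 0.1872×20.67 + 0.1186×34.54 = 12.2946 per 10,000.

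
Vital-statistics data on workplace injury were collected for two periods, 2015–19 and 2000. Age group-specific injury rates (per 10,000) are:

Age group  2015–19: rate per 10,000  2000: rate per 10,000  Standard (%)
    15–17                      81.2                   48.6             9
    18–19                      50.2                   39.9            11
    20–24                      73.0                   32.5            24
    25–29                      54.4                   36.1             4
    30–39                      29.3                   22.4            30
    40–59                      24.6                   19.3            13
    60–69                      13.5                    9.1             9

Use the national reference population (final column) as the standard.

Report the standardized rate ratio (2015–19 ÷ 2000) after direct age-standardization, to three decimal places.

1.630

Standard weights: 0.09, 0.11, 0.24, 0.04, 0.30, 0.13, 0.09.
2015–19: 0.0900×81.2 + 0.1100×50.2 + 0.2400×73.0 + 0.0400×54.4 + 0.3000×29.3 + 0.1300×24.6 + 0.0900×13.5 = 45.7290 per 10,000.
2000: 0.0900×48.6 + 0.1100×39.9 + 0.2400×32.5 + 0.0400×36.1 + 0.3000×22.4 + 0.1300×19.3 + 0.0900×9.1 = 28.0550 per 10,000.
Ratio = 45.7290 ÷ 28.0550 = 1.62998.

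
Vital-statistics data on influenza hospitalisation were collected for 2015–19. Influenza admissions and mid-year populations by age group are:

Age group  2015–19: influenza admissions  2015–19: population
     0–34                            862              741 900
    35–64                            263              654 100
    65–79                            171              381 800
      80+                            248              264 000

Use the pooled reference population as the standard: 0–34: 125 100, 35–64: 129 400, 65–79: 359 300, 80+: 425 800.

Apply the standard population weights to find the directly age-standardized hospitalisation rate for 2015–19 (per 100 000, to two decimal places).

72.94

Age-specific rates per 100 000 for 2015–19: 116.19, 40.21, 44.79, 93.94.
Standard total = 1 039 600; weights = 0.1203, 0.1245, 0.3456, 0.4096.
Standardized rate: 0.1203×116.19 + 0.1245×40.21 + 0.3456×44.79 + 0.4096×93.94 = 72.9412 per 100 000.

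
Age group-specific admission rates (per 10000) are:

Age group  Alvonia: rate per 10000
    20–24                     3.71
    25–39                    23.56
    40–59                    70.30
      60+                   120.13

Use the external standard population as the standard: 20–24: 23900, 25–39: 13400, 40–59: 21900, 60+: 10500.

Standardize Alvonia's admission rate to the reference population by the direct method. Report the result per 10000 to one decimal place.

Standard total = 69700; weights = 0.3429, 0.1923, 0.3142, 0.1506.
Standardized rate: 0.3429×3.71 + 0.1923×23.56 + 0.3142×70.30 + 0.1506×120.13 = 45.9872 per 10000.

46.0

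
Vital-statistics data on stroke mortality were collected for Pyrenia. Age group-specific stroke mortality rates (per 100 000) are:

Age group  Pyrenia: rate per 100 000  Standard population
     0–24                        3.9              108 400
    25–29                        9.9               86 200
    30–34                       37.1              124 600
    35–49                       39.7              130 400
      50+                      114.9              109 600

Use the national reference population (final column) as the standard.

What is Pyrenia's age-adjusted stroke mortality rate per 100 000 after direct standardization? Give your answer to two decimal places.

42.33

Standard total = 559 200; weights = 0.1938, 0.1541, 0.2228, 0.2332, 0.1960.
Standardized rate: 0.1938×3.9 + 0.1541×9.9 + 0.2228×37.1 + 0.2332×39.7 + 0.1960×114.9 = 42.3260 per 100 000.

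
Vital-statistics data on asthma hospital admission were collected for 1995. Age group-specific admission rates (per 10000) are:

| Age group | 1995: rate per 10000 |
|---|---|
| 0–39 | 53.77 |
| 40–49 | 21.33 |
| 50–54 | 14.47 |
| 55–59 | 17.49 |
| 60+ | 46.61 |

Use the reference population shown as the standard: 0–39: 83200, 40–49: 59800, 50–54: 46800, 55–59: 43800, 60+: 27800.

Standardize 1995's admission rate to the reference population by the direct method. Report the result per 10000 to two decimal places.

Standard total = 261400; weights = 0.3183, 0.2288, 0.1790, 0.1676, 0.1064.
Standardized rate: 0.3183×53.77 + 0.2288×21.33 + 0.1790×14.47 + 0.1676×17.49 + 0.1064×46.61 = 32.4721 per 10000.

32.47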